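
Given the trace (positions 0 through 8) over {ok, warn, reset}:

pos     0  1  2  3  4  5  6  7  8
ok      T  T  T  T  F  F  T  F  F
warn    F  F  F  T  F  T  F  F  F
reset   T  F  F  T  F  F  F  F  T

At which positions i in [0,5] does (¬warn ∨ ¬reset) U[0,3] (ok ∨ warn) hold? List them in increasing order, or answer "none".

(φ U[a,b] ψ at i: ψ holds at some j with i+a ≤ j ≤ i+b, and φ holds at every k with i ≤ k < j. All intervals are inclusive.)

Evaluate at each i in [0,5]:
  i=0: ✓ (rhs at j=0)
  i=1: ✓ (rhs at j=1)
  i=2: ✓ (rhs at j=2)
  i=3: ✓ (rhs at j=3)
  i=4: ✓ (rhs at j=5; lhs holds on [4,4])
  i=5: ✓ (rhs at j=5)

0, 1, 2, 3, 4, 5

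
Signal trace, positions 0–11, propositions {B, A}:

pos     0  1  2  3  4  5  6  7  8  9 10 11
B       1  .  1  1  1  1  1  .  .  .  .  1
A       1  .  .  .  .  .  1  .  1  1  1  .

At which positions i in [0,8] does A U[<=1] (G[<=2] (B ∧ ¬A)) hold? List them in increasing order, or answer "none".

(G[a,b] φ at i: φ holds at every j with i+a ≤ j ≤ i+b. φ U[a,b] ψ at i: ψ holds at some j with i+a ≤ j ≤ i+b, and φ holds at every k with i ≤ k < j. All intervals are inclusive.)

2, 3

Evaluate at each i in [0,8]:
  i=0: ✗ (no rhs in [0,1])
  i=1: ✗ (lhs fails at k=1 before rhs at j=2)
  i=2: ✓ (rhs at j=2)
  i=3: ✓ (rhs at j=3)
  i=4: ✗ (no rhs in [4,5])
  i=5: ✗ (no rhs in [5,6])
  i=6: ✗ (no rhs in [6,7])
  i=7: ✗ (no rhs in [7,8])
  i=8: ✗ (no rhs in [8,9])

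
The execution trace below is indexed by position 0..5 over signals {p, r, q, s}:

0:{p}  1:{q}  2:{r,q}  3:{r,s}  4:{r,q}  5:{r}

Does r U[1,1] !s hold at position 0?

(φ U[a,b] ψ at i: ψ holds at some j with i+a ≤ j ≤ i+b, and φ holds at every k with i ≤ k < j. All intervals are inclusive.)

No

Need some j in [1,1] with !s, and r at every k in [0,j-1].
  j=1: !s holds, but r fails at k=0 → not this j.
No j in the window works → until fails.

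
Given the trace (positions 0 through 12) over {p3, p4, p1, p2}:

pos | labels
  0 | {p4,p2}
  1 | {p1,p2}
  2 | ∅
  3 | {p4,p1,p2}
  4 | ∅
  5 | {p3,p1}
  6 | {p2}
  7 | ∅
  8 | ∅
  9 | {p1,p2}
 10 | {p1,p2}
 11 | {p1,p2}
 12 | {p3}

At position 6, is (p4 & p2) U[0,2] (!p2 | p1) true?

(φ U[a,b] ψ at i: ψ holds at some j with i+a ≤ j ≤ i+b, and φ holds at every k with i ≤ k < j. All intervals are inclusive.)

Need some j in [6,8] with (!p2 | p1), and (p4 & p2) at every k in [6,j-1].
  j=6: (!p2 | p1) false.
  j=7: (!p2 | p1) holds, but (p4 & p2) fails at k=6 → not this j.
  j=8: (!p2 | p1) holds, but (p4 & p2) fails at k=6 → not this j.
No j in the window works → until fails.

Does not hold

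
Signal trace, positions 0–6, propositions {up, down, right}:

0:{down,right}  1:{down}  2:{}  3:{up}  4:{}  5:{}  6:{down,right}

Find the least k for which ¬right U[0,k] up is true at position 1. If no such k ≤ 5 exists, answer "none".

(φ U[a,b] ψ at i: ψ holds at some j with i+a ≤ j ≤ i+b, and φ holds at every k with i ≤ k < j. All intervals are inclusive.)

2

Need earliest j ≥ 1 with up, and ¬right at every k in [1,j-1].
  j=1: rhs fails.
  j=2: rhs fails.
  j=3: rhs holds; lhs holds on [1,2]. k = 2.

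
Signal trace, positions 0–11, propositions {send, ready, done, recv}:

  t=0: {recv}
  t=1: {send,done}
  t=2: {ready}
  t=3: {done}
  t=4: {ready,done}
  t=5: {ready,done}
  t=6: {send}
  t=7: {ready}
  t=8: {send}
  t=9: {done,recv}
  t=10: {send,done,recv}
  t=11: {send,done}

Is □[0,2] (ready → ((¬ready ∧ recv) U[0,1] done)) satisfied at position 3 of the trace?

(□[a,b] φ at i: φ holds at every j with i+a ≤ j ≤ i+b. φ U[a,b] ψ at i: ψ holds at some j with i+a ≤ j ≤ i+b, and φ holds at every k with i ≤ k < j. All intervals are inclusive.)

Check (ready → ((¬ready ∧ recv) U[0,1] done)) at every j in [3,5]:
  j=3: antecedent false → ✓
  j=4: antecedent true; consequent holds → ✓
  j=5: antecedent true; consequent holds → ✓
All positions satisfy it → formula holds.

Holds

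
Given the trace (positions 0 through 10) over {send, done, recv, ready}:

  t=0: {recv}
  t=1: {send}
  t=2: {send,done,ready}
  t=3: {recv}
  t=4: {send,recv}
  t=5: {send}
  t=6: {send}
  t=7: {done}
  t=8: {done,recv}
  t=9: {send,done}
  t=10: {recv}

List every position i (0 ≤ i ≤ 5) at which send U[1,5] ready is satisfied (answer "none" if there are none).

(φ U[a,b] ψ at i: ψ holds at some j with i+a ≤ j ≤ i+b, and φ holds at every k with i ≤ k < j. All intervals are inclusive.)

Evaluate at each i in [0,5]:
  i=0: ✗ (lhs fails at k=0 before rhs at j=2)
  i=1: ✓ (rhs at j=2; lhs holds on [1,1])
  i=2: ✗ (no rhs in [3,7])
  i=3: ✗ (no rhs in [4,8])
  i=4: ✗ (no rhs in [5,9])
  i=5: ✗ (no rhs in [6,10])

1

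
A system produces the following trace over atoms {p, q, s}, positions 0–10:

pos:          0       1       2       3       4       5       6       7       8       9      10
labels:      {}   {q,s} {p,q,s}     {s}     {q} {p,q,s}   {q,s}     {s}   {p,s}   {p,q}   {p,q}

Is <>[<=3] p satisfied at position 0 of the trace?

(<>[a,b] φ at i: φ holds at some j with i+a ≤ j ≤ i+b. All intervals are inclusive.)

Check p at each j in [0,3]:
  j=0: false
  j=1: false
  j=2: true
  j=3: false
Found at j=2 → formula holds.

True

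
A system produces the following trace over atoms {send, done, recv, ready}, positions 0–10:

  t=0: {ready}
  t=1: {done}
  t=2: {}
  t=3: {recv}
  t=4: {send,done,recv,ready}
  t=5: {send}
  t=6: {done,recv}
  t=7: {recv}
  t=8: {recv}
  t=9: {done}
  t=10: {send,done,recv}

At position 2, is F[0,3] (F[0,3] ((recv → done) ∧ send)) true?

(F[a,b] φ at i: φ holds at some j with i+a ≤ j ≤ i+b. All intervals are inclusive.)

Check F[0,3] ((recv → done) ∧ send) at each j in [2,5]:
  j=2: holds (witness at 4)
  j=3: holds (witness at 4)
  j=4: holds (witness at 4)
  j=5: holds (witness at 5)
Found at j=2 → formula holds.

Yes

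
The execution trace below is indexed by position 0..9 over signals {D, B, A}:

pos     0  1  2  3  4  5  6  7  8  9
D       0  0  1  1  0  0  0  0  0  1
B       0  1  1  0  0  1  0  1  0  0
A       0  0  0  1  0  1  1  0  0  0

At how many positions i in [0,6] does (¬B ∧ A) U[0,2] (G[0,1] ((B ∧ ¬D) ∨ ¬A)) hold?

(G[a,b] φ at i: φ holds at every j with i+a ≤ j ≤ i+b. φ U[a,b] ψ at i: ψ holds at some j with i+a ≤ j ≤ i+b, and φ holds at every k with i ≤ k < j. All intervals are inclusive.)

Evaluate at each i in [0,6]:
  i=0: ✓ (rhs at j=0)
  i=1: ✓ (rhs at j=1)
  i=2: ✗ (lhs fails at k=2 before rhs at j=4)
  i=3: ✓ (rhs at j=4; lhs holds on [3,3])
  i=4: ✓ (rhs at j=4)
  i=5: ✗ (lhs fails at k=5 before rhs at j=7)
  i=6: ✓ (rhs at j=7; lhs holds on [6,6])
Positions where it holds: {0, 1, 3, 4, 6} → 5.

5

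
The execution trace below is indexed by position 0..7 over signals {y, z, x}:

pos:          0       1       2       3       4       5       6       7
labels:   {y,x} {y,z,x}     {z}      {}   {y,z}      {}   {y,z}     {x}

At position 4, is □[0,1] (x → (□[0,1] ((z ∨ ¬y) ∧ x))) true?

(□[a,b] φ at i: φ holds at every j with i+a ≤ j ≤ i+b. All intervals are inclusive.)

Holds

Check (x → (□[0,1] ((z ∨ ¬y) ∧ x))) at every j in [4,5]:
  j=4: antecedent false → ✓
  j=5: antecedent false → ✓
All positions satisfy it → formula holds.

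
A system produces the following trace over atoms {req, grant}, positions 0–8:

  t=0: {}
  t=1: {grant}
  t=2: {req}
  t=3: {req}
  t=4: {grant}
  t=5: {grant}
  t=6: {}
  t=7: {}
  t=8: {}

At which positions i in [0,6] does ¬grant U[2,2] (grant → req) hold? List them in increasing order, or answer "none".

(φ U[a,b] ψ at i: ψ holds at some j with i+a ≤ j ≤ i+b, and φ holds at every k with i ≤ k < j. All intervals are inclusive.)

Evaluate at each i in [0,6]:
  i=0: ✗ (lhs fails at k=1 before rhs at j=2)
  i=1: ✗ (lhs fails at k=1 before rhs at j=3)
  i=2: ✗ (no rhs in [4,4])
  i=3: ✗ (no rhs in [5,5])
  i=4: ✗ (lhs fails at k=4 before rhs at j=6)
  i=5: ✗ (lhs fails at k=5 before rhs at j=7)
  i=6: ✓ (rhs at j=8; lhs holds on [6,7])

6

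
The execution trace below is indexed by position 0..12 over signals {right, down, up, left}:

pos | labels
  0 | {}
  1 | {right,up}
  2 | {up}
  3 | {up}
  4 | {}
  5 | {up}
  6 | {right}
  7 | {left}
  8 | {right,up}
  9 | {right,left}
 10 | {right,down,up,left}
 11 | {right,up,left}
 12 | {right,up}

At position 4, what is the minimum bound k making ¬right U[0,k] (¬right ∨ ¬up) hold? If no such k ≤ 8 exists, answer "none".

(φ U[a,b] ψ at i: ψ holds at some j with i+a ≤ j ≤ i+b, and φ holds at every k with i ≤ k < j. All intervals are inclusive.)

Need earliest j ≥ 4 with (¬right ∨ ¬up), and ¬right at every k in [4,j-1].
  j=4: rhs holds (empty prefix). k = 0.

0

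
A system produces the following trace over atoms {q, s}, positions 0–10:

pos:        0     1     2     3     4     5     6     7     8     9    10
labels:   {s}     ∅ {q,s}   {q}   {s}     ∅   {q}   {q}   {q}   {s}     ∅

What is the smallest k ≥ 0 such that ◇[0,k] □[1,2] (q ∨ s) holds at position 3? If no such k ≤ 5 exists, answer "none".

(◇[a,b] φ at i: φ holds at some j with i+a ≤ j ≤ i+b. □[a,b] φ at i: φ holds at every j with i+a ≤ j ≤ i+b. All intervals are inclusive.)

Scan j = 3,4,… for □[1,2] (q ∨ s):
  j=3: fails
  j=4: fails
  j=5: holds
First hit at j=5, so smallest k = 5-3 = 2.

2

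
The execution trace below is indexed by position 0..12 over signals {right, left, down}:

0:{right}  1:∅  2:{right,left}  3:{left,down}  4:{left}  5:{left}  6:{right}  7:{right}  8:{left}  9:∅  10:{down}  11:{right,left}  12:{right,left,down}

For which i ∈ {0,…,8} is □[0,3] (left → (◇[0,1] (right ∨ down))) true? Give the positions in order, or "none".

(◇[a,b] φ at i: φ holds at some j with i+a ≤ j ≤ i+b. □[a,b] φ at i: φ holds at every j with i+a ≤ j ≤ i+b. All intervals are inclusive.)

0

Evaluate at each i in [0,8]:
  i=0: ✓ (all of [0,3])
  i=1: ✗ (fails at j=4)
  i=2: ✗ (fails at j=4)
  i=3: ✗ (fails at j=4)
  i=4: ✗ (fails at j=4)
  i=5: ✗ (fails at j=8)
  i=6: ✗ (fails at j=8)
  i=7: ✗ (fails at j=8)
  i=8: ✗ (fails at j=8)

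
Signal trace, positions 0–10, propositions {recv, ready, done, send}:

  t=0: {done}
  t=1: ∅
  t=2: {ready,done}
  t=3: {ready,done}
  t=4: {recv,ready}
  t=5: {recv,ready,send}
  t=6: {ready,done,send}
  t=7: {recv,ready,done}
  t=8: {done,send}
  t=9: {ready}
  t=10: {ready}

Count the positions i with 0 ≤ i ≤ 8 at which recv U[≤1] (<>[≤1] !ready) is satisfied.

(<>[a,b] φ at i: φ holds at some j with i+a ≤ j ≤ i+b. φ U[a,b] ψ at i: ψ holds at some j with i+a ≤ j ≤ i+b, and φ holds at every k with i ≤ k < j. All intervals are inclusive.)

Evaluate at each i in [0,8]:
  i=0: ✓ (rhs at j=0)
  i=1: ✓ (rhs at j=1)
  i=2: ✗ (no rhs in [2,3])
  i=3: ✗ (no rhs in [3,4])
  i=4: ✗ (no rhs in [4,5])
  i=5: ✗ (no rhs in [5,6])
  i=6: ✗ (lhs fails at k=6 before rhs at j=7)
  i=7: ✓ (rhs at j=7)
  i=8: ✓ (rhs at j=8)
Positions where it holds: {0, 1, 7, 8} → 4.

4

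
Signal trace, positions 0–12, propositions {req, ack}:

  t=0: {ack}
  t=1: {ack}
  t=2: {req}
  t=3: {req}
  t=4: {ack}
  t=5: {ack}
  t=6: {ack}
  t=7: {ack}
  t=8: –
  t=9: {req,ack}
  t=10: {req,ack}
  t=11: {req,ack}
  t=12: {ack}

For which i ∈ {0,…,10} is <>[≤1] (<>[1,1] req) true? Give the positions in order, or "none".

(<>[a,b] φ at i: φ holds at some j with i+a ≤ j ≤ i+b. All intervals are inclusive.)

Evaluate at each i in [0,10]:
  i=0: ✓ (witness j=1)
  i=1: ✓ (witness j=1)
  i=2: ✓ (witness j=2)
  i=3: ✗ (none in [3,4])
  i=4: ✗ (none in [4,5])
  i=5: ✗ (none in [5,6])
  i=6: ✗ (none in [6,7])
  i=7: ✓ (witness j=8)
  i=8: ✓ (witness j=8)
  i=9: ✓ (witness j=9)
  i=10: ✓ (witness j=10)

0, 1, 2, 7, 8, 9, 10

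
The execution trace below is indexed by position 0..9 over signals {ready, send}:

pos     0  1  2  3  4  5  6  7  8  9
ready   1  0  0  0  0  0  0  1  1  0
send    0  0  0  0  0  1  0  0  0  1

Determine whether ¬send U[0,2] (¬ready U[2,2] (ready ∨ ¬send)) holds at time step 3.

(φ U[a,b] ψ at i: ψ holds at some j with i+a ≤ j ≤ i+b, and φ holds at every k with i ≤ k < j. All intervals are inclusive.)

Yes

Need some j in [3,5] with (¬ready U[2,2] (ready ∨ ¬send)), and ¬send at every k in [3,j-1].
  j=3: (¬ready U[2,2] (ready ∨ ¬send)) — fails.
  j=4: (¬ready U[2,2] (ready ∨ ¬send)) holds; ¬send holds at every k in [3,3] → satisfied.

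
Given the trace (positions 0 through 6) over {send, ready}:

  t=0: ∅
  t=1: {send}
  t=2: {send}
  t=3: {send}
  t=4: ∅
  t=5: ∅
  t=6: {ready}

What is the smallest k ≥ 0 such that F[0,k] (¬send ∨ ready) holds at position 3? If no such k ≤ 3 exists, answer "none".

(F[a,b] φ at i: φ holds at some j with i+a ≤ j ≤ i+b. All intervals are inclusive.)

Scan j = 3,4,… for (¬send ∨ ready):
  j=3: fails
  j=4: holds
First hit at j=4, so smallest k = 4-3 = 1.

1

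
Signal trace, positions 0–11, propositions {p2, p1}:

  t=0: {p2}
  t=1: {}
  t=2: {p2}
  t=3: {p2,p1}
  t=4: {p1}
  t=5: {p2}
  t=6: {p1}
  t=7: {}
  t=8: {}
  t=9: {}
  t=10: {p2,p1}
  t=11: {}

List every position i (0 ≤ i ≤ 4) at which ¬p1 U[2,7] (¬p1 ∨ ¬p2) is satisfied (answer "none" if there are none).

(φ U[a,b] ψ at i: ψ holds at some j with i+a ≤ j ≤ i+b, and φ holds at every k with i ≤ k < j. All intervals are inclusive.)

Evaluate at each i in [0,4]:
  i=0: ✓ (rhs at j=2; lhs holds on [0,1])
  i=1: ✗ (lhs fails at k=3 before rhs at j=4)
  i=2: ✗ (lhs fails at k=3 before rhs at j=4)
  i=3: ✗ (lhs fails at k=3 before rhs at j=5)
  i=4: ✗ (lhs fails at k=4 before rhs at j=6)

0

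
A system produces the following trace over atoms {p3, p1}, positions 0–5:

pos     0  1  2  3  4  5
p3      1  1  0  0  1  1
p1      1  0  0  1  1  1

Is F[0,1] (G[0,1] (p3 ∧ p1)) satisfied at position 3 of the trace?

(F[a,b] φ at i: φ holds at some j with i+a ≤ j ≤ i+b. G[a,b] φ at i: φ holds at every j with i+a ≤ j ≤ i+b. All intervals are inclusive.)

Yes

Check G[0,1] (p3 ∧ p1) at each j in [3,4]:
  j=3: fails at 3
  j=4: holds on [4,5]
Found at j=4 → formula holds.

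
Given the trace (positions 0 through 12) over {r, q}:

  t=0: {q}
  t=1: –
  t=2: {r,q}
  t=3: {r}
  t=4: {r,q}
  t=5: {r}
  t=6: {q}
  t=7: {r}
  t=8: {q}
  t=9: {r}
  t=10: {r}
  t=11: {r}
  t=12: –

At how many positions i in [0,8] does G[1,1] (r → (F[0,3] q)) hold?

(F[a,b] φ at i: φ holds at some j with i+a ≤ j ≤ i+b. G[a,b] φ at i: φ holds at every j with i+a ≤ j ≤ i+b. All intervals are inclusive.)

8

Evaluate at each i in [0,8]:
  i=0: ✓ (all of [1,1])
  i=1: ✓ (all of [2,2])
  i=2: ✓ (all of [3,3])
  i=3: ✓ (all of [4,4])
  i=4: ✓ (all of [5,5])
  i=5: ✓ (all of [6,6])
  i=6: ✓ (all of [7,7])
  i=7: ✓ (all of [8,8])
  i=8: ✗ (fails at j=9)
Positions where it holds: {0, 1, 2, 3, 4, 5, 6, 7} → 8.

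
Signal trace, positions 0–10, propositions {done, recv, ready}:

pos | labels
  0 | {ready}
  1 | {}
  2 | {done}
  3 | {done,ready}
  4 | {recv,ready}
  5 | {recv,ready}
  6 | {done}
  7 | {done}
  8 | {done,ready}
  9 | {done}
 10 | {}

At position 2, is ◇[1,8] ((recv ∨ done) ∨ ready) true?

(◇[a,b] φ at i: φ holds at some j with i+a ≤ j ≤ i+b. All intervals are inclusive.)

Holds

Check ((recv ∨ done) ∨ ready) at each j in [3,10]:
  j=3: true
  j=4: true
  j=5: true
  j=6: true
  j=7: true
  j=8: true
  j=9: true
  j=10: false
Found at j=3 → formula holds.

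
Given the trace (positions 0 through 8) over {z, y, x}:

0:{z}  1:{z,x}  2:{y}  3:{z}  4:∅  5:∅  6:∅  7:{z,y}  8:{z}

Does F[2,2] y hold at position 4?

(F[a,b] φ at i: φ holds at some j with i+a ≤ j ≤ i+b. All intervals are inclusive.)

Check y at each j in [6,6]:
  j=6: false
No position in the window satisfies it → formula fails.

Does not hold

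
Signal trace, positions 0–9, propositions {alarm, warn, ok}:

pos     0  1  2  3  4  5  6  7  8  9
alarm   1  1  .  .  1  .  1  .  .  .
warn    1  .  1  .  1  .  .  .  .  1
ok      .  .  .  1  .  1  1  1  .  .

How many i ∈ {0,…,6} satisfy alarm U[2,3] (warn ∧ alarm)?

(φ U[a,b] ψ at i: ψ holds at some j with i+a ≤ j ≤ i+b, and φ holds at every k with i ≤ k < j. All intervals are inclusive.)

0

Evaluate at each i in [0,6]:
  i=0: ✗ (no rhs in [2,3])
  i=1: ✗ (lhs fails at k=2 before rhs at j=4)
  i=2: ✗ (lhs fails at k=2 before rhs at j=4)
  i=3: ✗ (no rhs in [5,6])
  i=4: ✗ (no rhs in [6,7])
  i=5: ✗ (no rhs in [7,8])
  i=6: ✗ (no rhs in [8,9])
Positions where it holds: {} → 0.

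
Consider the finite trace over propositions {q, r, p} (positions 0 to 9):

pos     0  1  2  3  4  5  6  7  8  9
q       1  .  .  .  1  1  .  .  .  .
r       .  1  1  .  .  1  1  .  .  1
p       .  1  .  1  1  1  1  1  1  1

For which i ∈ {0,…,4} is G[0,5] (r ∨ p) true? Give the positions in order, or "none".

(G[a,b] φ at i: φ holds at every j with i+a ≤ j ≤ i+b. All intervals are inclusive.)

1, 2, 3, 4

Evaluate at each i in [0,4]:
  i=0: ✗ (fails at j=0)
  i=1: ✓ (all of [1,6])
  i=2: ✓ (all of [2,7])
  i=3: ✓ (all of [3,8])
  i=4: ✓ (all of [4,9])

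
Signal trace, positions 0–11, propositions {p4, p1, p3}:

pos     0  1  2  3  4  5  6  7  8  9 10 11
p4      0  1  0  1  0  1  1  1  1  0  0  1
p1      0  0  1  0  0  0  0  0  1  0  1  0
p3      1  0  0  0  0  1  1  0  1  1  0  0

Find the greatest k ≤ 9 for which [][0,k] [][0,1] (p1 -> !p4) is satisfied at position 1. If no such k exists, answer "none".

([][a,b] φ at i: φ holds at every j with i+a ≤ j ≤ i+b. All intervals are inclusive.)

[][0,1] (p1 -> !p4) must hold from j=1 onward; find where it first fails.
  j=1: holds
  j=2: holds
  j=3: holds
  j=4: holds
  j=5: holds
  j=6: holds
  j=7: fails
Holds on [1,6], so largest k = 5.

5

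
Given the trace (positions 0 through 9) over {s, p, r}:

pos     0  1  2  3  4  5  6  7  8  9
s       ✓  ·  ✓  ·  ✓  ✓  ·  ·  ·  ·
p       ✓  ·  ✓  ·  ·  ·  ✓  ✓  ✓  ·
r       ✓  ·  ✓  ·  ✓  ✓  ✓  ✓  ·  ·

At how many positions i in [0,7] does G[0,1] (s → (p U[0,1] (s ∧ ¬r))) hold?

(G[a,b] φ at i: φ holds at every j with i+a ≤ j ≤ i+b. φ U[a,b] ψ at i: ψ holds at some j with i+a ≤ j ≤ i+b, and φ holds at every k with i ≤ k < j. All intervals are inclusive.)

2

Evaluate at each i in [0,7]:
  i=0: ✗ (fails at j=0)
  i=1: ✗ (fails at j=2)
  i=2: ✗ (fails at j=2)
  i=3: ✗ (fails at j=4)
  i=4: ✗ (fails at j=4)
  i=5: ✗ (fails at j=5)
  i=6: ✓ (all of [6,7])
  i=7: ✓ (all of [7,8])
Positions where it holds: {6, 7} → 2.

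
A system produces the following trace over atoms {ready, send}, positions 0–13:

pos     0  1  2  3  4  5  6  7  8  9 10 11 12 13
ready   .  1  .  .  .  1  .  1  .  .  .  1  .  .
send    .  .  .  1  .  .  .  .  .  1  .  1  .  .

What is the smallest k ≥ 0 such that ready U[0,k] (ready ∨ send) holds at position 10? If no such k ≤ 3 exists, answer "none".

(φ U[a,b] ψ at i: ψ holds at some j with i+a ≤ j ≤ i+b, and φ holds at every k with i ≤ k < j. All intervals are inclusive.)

none

Need earliest j ≥ 10 with (ready ∨ send), and ready at every k in [10,j-1].
  j=10: rhs fails.
  j=11: rhs holds but lhs fails at k=10.
  j=12: rhs fails.
  j=13: rhs fails.
No witness within the range → none.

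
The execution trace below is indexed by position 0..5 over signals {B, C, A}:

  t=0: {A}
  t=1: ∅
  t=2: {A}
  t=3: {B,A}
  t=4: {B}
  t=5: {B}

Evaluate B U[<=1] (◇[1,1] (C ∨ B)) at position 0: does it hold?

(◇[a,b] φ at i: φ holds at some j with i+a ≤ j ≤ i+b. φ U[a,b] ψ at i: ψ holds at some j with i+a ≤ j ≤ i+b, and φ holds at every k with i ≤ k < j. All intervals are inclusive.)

False

Need some j in [0,1] with ◇[1,1] (C ∨ B), and B at every k in [0,j-1].
  j=0: ◇[1,1] (C ∨ B) — fails (none in [1,1]).
  j=1: ◇[1,1] (C ∨ B) — fails (none in [2,2]).
No j in the window works → until fails.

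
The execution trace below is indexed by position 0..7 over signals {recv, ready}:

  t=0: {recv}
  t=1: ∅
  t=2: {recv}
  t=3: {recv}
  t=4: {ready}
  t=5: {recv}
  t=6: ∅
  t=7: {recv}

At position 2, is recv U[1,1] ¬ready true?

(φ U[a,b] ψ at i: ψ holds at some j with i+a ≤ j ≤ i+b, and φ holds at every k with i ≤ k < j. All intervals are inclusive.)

True

Need some j in [3,3] with ¬ready, and recv at every k in [2,j-1].
  j=3: ¬ready holds; recv holds at every k in [2,2] → satisfied.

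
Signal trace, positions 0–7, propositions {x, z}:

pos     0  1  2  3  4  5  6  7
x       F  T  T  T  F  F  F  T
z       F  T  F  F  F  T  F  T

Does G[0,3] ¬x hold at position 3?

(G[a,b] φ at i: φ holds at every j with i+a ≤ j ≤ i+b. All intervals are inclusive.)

Check ¬x at every j in [3,6]:
  j=3: false
  j=4: true
  j=5: true
  j=6: true
Fails at j=3 → formula fails.

False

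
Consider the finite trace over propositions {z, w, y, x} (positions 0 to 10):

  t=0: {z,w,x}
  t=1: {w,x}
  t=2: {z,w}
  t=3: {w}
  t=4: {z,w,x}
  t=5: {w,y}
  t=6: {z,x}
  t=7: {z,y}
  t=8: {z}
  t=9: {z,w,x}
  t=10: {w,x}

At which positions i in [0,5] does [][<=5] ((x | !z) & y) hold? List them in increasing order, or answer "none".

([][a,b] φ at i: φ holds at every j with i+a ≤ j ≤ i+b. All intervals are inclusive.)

Evaluate at each i in [0,5]:
  i=0: ✗ (fails at j=0)
  i=1: ✗ (fails at j=1)
  i=2: ✗ (fails at j=2)
  i=3: ✗ (fails at j=3)
  i=4: ✗ (fails at j=4)
  i=5: ✗ (fails at j=6)

none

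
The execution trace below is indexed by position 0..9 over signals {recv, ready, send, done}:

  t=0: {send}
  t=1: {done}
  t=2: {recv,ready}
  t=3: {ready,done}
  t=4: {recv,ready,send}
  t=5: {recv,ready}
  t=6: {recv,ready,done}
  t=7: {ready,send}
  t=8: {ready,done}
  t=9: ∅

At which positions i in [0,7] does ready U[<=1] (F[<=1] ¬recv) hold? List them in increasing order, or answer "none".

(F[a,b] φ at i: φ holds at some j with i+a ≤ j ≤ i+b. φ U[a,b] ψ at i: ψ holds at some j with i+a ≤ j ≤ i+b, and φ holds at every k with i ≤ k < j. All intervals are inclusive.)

Evaluate at each i in [0,7]:
  i=0: ✓ (rhs at j=0)
  i=1: ✓ (rhs at j=1)
  i=2: ✓ (rhs at j=2)
  i=3: ✓ (rhs at j=3)
  i=4: ✗ (no rhs in [4,5])
  i=5: ✓ (rhs at j=6; lhs holds on [5,5])
  i=6: ✓ (rhs at j=6)
  i=7: ✓ (rhs at j=7)

0, 1, 2, 3, 5, 6, 7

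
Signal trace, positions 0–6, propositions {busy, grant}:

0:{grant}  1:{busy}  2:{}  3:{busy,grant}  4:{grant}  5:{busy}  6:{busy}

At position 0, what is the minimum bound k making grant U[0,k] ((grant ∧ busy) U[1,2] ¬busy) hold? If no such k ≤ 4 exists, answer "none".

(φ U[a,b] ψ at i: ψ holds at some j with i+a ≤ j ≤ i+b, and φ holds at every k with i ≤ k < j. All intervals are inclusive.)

none

Need earliest j ≥ 0 with ((grant ∧ busy) U[1,2] ¬busy), and grant at every k in [0,j-1].
  j=0: rhs fails.
  j=1: rhs fails.
  j=2: rhs fails.
  j=3: rhs holds but lhs fails at k=1.
  j=4: rhs fails.
No witness within the range → none.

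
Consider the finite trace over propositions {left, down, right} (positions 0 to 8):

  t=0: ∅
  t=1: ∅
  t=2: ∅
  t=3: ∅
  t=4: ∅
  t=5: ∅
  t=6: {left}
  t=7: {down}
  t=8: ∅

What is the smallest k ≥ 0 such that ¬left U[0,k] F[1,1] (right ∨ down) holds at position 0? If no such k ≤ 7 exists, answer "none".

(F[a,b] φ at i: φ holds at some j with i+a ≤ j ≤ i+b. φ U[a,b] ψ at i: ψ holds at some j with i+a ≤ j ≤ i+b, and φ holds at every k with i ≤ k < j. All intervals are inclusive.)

Need earliest j ≥ 0 with F[1,1] (right ∨ down), and ¬left at every k in [0,j-1].
  j=0: rhs fails.
  j=1: rhs fails.
  j=2: rhs fails.
  j=3: rhs fails.
  j=4: rhs fails.
  j=5: rhs fails.
  j=6: rhs holds; lhs holds on [0,5]. k = 6.

6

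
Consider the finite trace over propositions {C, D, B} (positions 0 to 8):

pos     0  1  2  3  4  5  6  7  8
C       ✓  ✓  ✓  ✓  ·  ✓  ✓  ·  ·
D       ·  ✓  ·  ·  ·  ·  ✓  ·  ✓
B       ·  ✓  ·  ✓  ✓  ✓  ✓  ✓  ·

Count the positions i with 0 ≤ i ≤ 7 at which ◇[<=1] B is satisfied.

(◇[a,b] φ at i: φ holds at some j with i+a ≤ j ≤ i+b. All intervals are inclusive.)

Evaluate at each i in [0,7]:
  i=0: ✓ (witness j=1)
  i=1: ✓ (witness j=1)
  i=2: ✓ (witness j=3)
  i=3: ✓ (witness j=3)
  i=4: ✓ (witness j=4)
  i=5: ✓ (witness j=5)
  i=6: ✓ (witness j=6)
  i=7: ✓ (witness j=7)
Positions where it holds: {0, 1, 2, 3, 4, 5, 6, 7} → 8.

8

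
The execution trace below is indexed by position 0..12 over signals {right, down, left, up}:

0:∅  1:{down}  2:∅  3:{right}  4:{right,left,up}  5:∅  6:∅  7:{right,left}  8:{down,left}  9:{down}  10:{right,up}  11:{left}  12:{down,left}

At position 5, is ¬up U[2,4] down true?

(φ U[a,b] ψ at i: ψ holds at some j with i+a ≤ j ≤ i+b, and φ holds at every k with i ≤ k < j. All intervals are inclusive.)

Need some j in [7,9] with down, and ¬up at every k in [5,j-1].
  j=7: down false.
  j=8: down holds; ¬up holds at every k in [5,7] → satisfied.

Holds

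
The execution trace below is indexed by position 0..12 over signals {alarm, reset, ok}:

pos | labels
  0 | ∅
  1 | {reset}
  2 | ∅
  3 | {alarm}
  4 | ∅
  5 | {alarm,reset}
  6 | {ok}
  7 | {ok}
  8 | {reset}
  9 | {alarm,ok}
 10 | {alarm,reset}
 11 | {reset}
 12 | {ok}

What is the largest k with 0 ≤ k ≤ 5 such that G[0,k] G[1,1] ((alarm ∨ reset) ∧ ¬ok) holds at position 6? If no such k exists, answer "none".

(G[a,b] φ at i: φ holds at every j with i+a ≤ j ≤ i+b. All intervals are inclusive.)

G[1,1] ((alarm ∨ reset) ∧ ¬ok) must hold from j=6 onward; find where it first fails.
  j=6: fails → no k works.

none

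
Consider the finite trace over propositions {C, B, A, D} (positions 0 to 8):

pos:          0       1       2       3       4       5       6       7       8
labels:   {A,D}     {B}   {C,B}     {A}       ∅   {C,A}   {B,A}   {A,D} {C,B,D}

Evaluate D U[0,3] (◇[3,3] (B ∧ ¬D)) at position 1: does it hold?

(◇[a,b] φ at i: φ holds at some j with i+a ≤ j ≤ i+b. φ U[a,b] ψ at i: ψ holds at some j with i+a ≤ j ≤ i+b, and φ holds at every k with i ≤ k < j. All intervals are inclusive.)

No

Need some j in [1,4] with ◇[3,3] (B ∧ ¬D), and D at every k in [1,j-1].
  j=1: ◇[3,3] (B ∧ ¬D) — fails (none in [4,4]).
  j=2: ◇[3,3] (B ∧ ¬D) — fails (none in [5,5]).
  j=3: ◇[3,3] (B ∧ ¬D) holds, but D fails at k=1 → not this j.
  j=4: ◇[3,3] (B ∧ ¬D) — fails (none in [7,7]).
No j in the window works → until fails.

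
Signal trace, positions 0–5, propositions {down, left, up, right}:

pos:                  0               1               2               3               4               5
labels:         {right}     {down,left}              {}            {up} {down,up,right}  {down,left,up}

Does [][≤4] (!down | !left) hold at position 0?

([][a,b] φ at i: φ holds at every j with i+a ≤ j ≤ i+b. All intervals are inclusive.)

Check (!down | !left) at every j in [0,4]:
  j=0: true
  j=1: false
  j=2: true
  j=3: true
  j=4: true
Fails at j=1 → formula fails.

Does not hold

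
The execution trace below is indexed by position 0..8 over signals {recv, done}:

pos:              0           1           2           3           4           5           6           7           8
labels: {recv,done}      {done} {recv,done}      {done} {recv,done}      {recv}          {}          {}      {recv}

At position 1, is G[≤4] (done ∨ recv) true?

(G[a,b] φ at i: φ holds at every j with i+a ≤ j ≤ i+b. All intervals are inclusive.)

True

Check (done ∨ recv) at every j in [1,5]:
  j=1: true
  j=2: true
  j=3: true
  j=4: true
  j=5: true
All positions satisfy it → formula holds.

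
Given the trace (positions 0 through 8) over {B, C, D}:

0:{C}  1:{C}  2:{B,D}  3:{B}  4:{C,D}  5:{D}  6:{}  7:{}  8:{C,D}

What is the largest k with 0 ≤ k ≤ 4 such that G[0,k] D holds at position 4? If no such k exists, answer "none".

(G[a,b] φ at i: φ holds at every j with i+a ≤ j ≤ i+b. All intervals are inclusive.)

D must hold from j=4 onward; find where it first fails.
  j=4: holds
  j=5: holds
  j=6: fails
Holds on [4,5], so largest k = 1.

1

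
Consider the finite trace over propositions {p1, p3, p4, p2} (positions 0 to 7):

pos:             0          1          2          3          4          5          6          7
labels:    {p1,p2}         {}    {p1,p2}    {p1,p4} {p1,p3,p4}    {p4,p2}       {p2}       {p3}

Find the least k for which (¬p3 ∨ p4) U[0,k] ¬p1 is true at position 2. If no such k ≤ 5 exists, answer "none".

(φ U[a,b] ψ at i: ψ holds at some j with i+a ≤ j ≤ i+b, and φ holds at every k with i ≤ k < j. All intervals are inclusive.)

Need earliest j ≥ 2 with ¬p1, and (¬p3 ∨ p4) at every k in [2,j-1].
  j=2: rhs fails.
  j=3: rhs fails.
  j=4: rhs fails.
  j=5: rhs holds; lhs holds on [2,4]. k = 3.

3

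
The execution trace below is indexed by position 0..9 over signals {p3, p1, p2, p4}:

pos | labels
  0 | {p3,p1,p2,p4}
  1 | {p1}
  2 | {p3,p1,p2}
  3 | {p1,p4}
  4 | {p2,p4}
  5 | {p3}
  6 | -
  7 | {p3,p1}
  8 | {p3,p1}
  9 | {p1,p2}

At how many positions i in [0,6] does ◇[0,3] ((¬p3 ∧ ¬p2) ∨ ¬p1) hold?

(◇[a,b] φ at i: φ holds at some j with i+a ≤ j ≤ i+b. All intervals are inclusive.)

7

Evaluate at each i in [0,6]:
  i=0: ✓ (witness j=1)
  i=1: ✓ (witness j=1)
  i=2: ✓ (witness j=3)
  i=3: ✓ (witness j=3)
  i=4: ✓ (witness j=4)
  i=5: ✓ (witness j=5)
  i=6: ✓ (witness j=6)
Positions where it holds: {0, 1, 2, 3, 4, 5, 6} → 7.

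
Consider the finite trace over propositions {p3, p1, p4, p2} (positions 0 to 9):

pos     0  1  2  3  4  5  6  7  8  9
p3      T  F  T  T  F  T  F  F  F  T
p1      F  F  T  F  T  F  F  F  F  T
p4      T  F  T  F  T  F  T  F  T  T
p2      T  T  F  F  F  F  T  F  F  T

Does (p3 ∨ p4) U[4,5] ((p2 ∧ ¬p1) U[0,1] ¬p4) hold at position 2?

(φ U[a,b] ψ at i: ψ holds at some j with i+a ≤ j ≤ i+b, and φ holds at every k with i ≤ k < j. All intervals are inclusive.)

Need some j in [6,7] with ((p2 ∧ ¬p1) U[0,1] ¬p4), and (p3 ∨ p4) at every k in [2,j-1].
  j=6: ((p2 ∧ ¬p1) U[0,1] ¬p4) holds; (p3 ∨ p4) holds at every k in [2,5] → satisfied.

Holds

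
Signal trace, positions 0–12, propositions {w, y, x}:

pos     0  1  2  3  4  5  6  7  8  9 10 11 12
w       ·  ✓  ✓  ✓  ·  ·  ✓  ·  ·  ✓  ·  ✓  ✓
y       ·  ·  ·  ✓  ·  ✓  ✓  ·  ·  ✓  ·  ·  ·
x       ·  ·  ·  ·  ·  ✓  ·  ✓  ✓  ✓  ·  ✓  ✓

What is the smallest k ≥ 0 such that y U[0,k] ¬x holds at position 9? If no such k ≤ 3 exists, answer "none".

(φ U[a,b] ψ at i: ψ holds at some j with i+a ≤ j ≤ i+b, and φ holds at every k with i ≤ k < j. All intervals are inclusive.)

1

Need earliest j ≥ 9 with ¬x, and y at every k in [9,j-1].
  j=9: rhs fails.
  j=10: rhs holds; lhs holds on [9,9]. k = 1.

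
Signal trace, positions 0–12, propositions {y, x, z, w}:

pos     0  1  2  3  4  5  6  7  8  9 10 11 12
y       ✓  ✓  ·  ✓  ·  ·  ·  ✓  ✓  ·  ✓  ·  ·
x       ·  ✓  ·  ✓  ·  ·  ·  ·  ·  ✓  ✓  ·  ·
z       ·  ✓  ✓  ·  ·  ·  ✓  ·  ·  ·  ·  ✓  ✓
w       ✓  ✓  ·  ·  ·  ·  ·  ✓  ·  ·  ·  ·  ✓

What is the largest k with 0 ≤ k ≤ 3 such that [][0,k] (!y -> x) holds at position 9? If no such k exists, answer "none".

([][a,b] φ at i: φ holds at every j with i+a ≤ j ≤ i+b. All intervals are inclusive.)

(!y -> x) must hold from j=9 onward; find where it first fails.
  j=9: holds
  j=10: holds
  j=11: fails
Holds on [9,10], so largest k = 1.

1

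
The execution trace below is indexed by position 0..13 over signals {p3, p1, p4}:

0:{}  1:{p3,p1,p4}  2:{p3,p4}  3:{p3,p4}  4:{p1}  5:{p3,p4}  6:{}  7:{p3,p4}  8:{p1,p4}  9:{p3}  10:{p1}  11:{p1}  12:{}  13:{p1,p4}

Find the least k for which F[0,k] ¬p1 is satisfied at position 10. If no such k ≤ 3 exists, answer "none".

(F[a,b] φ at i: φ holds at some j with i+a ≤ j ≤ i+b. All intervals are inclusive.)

2

Scan j = 10,11,… for ¬p1:
  j=10: fails
  j=11: fails
  j=12: holds
First hit at j=12, so smallest k = 12-10 = 2.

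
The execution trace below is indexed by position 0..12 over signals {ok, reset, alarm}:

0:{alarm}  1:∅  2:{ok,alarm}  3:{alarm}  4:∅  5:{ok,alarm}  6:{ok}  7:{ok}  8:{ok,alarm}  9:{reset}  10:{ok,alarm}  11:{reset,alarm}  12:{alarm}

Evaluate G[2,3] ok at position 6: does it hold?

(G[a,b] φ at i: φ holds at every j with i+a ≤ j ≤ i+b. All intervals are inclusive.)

False

Check ok at every j in [8,9]:
  j=8: true
  j=9: false
Fails at j=9 → formula fails.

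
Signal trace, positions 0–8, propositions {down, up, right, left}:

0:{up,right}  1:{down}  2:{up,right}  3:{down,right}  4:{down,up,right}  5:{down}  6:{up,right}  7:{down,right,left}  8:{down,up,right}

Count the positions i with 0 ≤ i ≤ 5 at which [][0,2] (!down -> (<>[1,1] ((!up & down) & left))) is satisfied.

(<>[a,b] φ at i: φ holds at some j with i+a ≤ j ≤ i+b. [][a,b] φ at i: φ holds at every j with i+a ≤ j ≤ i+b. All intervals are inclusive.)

3

Evaluate at each i in [0,5]:
  i=0: ✗ (fails at j=0)
  i=1: ✗ (fails at j=2)
  i=2: ✗ (fails at j=2)
  i=3: ✓ (all of [3,5])
  i=4: ✓ (all of [4,6])
  i=5: ✓ (all of [5,7])
Positions where it holds: {3, 4, 5} → 3.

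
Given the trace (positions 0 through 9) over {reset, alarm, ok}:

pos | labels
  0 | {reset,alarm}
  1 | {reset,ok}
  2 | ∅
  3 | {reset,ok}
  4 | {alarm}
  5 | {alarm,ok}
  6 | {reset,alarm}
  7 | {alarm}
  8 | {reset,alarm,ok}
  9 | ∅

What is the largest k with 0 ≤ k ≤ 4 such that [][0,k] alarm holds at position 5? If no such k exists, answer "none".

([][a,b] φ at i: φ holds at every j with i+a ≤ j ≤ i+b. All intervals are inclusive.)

alarm must hold from j=5 onward; find where it first fails.
  j=5: holds
  j=6: holds
  j=7: holds
  j=8: holds
  j=9: fails
Holds on [5,8], so largest k = 3.

3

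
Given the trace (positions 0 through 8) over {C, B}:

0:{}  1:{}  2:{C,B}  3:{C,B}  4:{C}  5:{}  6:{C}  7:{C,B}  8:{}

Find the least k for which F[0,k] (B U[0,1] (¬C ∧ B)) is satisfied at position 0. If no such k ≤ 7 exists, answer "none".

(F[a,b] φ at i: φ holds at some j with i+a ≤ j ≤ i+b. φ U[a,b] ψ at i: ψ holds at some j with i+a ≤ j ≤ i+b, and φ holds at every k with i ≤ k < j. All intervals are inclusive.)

none

Scan j = 0,1,… for (B U[0,1] (¬C ∧ B)):
  j=0: fails
  j=1: fails
  j=2: fails
  j=3: fails
  j=4: fails
  j=5: fails
  j=6: fails
  j=7: fails
No j in [0,7] satisfies it → none.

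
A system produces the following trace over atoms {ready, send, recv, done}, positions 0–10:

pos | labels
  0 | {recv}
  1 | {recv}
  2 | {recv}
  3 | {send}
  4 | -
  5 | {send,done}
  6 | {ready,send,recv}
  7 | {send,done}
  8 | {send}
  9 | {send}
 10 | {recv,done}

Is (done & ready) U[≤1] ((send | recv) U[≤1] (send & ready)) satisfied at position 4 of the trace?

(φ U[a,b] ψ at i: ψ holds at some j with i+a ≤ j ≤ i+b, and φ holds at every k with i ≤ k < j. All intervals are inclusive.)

No

Need some j in [4,5] with ((send | recv) U[≤1] (send & ready)), and (done & ready) at every k in [4,j-1].
  j=4: ((send | recv) U[≤1] (send & ready)) — fails.
  j=5: ((send | recv) U[≤1] (send & ready)) holds, but (done & ready) fails at k=4 → not this j.
No j in the window works → until fails.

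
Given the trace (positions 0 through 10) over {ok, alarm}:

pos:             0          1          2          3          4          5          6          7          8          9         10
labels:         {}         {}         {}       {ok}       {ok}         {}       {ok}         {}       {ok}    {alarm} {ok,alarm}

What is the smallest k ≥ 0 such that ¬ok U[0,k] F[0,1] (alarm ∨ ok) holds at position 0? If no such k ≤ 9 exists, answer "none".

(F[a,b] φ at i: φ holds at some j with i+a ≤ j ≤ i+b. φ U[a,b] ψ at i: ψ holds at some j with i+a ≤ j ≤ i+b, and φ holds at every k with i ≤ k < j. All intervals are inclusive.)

Need earliest j ≥ 0 with F[0,1] (alarm ∨ ok), and ¬ok at every k in [0,j-1].
  j=0: rhs fails.
  j=1: rhs fails.
  j=2: rhs holds; lhs holds on [0,1]. k = 2.

2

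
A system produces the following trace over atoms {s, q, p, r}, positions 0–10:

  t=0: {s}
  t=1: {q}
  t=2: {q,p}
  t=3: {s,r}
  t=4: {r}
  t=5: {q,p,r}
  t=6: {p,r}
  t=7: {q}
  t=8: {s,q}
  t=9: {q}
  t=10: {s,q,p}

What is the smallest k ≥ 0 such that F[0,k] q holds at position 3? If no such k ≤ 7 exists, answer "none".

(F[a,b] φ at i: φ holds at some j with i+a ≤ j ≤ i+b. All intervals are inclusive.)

Scan j = 3,4,… for q:
  j=3: fails
  j=4: fails
  j=5: holds
First hit at j=5, so smallest k = 5-3 = 2.

2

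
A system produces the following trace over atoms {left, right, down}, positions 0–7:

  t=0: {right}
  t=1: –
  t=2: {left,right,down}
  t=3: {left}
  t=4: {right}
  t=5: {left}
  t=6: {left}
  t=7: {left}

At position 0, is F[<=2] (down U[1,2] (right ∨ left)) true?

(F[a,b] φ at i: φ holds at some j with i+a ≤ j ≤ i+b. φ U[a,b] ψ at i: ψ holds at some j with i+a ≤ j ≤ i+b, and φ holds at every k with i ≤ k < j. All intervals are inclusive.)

Check (down U[1,2] (right ∨ left)) at each j in [0,2]:
  j=0: fails
  j=1: fails
  j=2: holds
Found at j=2 → formula holds.

Holds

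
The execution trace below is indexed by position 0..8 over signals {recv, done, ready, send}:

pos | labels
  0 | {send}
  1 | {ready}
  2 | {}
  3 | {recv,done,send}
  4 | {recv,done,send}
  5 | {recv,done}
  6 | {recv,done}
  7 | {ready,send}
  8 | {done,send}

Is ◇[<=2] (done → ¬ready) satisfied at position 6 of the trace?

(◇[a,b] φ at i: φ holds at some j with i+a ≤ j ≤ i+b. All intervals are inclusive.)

Check (done → ¬ready) at each j in [6,8]:
  j=6: true
  j=7: true
  j=8: true
Found at j=6 → formula holds.

Yes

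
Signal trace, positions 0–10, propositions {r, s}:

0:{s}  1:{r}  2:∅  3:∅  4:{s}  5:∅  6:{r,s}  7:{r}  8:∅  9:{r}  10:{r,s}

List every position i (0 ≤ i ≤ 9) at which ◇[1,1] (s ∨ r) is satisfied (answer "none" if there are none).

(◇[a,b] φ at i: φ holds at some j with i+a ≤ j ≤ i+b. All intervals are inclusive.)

0, 3, 5, 6, 8, 9

Evaluate at each i in [0,9]:
  i=0: ✓ (witness j=1)
  i=1: ✗ (none in [2,2])
  i=2: ✗ (none in [3,3])
  i=3: ✓ (witness j=4)
  i=4: ✗ (none in [5,5])
  i=5: ✓ (witness j=6)
  i=6: ✓ (witness j=7)
  i=7: ✗ (none in [8,8])
  i=8: ✓ (witness j=9)
  i=9: ✓ (witness j=10)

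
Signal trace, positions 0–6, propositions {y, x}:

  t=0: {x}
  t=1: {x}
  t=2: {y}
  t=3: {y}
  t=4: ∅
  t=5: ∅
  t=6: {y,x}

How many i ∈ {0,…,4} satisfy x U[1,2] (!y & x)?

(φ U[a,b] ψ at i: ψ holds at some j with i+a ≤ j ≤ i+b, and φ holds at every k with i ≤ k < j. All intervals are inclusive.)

1

Evaluate at each i in [0,4]:
  i=0: ✓ (rhs at j=1; lhs holds on [0,0])
  i=1: ✗ (no rhs in [2,3])
  i=2: ✗ (no rhs in [3,4])
  i=3: ✗ (no rhs in [4,5])
  i=4: ✗ (no rhs in [5,6])
Positions where it holds: {0} → 1.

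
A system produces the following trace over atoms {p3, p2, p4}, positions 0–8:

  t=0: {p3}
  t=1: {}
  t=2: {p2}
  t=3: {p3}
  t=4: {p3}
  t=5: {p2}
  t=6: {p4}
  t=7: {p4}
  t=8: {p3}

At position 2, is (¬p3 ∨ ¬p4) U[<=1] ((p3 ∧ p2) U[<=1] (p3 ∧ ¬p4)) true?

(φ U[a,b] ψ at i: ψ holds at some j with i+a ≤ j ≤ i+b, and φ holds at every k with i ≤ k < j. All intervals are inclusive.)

Holds

Need some j in [2,3] with ((p3 ∧ p2) U[<=1] (p3 ∧ ¬p4)), and (¬p3 ∨ ¬p4) at every k in [2,j-1].
  j=2: ((p3 ∧ p2) U[<=1] (p3 ∧ ¬p4)) — fails.
  j=3: ((p3 ∧ p2) U[<=1] (p3 ∧ ¬p4)) holds; (¬p3 ∨ ¬p4) holds at every k in [2,2] → satisfied.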